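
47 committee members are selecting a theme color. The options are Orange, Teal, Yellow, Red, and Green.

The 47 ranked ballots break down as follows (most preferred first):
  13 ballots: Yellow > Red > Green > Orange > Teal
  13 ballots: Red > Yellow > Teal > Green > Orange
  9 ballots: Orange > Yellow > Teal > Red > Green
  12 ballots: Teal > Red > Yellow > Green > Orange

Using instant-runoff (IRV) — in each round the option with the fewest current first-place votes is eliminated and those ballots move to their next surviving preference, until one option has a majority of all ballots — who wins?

Red

Round 1: Orange 9, Teal 12, Yellow 13, Red 13, Green 0. Green eliminated.
Round 2: Orange 9, Teal 12, Yellow 13, Red 13. Orange eliminated.
Round 3: Teal 12, Yellow 22, Red 13. Teal eliminated.
Round 4: Yellow 22, Red 25. Red has a majority (≥24).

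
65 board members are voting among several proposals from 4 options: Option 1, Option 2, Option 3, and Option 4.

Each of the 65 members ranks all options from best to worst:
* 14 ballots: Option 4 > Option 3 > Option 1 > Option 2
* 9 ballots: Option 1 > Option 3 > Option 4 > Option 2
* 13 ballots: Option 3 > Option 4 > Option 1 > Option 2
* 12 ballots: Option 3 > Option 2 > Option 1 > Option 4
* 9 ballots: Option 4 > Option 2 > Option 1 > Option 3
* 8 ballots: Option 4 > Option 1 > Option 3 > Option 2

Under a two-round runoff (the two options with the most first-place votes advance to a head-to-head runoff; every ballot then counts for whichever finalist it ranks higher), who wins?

Round 1 first-place votes: Option 1 9, Option 2 0, Option 3 25, Option 4 31. Option 4 and Option 3 advance.
Runoff: Option 4 is ranked above Option 3 on 31 ballots, Option 3 above Option 4 on 34.

Option 3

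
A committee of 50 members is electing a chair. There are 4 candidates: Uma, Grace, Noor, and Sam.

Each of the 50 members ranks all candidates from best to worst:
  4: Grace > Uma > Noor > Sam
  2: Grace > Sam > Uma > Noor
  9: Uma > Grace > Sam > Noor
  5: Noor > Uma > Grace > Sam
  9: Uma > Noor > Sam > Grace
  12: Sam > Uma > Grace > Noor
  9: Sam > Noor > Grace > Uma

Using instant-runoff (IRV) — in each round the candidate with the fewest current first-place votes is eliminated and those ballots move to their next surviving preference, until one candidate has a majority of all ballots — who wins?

Round 1: Uma 18, Grace 6, Noor 5, Sam 21. Noor eliminated.
Round 2: Uma 23, Grace 6, Sam 21. Grace eliminated.
Round 3: Uma 27, Sam 23. Uma has a majority (≥26).

Uma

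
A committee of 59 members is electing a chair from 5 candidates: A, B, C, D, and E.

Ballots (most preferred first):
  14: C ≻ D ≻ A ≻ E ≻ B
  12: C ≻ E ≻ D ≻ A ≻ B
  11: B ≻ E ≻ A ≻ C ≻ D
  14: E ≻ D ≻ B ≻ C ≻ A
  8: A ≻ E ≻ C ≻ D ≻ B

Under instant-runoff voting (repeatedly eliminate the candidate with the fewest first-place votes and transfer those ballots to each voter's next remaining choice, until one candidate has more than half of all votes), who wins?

E

Round 1: A 8, B 11, C 26, D 0, E 14. D eliminated.
Round 2: A 8, B 11, C 26, E 14. A eliminated.
Round 3: B 11, C 26, E 22. B eliminated.
Round 4: C 26, E 33. E has a majority (≥30).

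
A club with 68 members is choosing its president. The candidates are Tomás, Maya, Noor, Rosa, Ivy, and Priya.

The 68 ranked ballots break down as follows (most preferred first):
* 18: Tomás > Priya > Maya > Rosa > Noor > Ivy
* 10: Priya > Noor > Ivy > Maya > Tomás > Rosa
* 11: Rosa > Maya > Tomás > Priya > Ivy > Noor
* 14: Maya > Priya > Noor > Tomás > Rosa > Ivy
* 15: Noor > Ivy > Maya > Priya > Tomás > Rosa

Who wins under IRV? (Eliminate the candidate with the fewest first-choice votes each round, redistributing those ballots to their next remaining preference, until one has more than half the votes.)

Maya

Round 1: Tomás 18, Maya 14, Noor 15, Rosa 11, Ivy 0, Priya 10. Ivy eliminated.
Round 2: Tomás 18, Maya 14, Noor 15, Rosa 11, Priya 10. Priya eliminated.
Round 3: Tomás 18, Maya 14, Noor 25, Rosa 11. Rosa eliminated.
Round 4: Tomás 18, Maya 25, Noor 25. Tomás eliminated.
Round 5: Maya 43, Noor 25. Maya has a majority (≥35).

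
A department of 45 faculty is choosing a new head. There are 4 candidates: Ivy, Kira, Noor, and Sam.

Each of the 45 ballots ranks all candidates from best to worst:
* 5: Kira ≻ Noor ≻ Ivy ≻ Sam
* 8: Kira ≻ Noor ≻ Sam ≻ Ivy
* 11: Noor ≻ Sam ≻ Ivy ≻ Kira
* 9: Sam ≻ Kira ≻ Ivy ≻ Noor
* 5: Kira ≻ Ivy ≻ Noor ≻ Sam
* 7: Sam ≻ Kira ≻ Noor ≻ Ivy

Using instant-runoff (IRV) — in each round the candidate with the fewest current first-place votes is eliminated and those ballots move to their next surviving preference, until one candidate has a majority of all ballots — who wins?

Round 1: Ivy 0, Kira 18, Noor 11, Sam 16. Ivy eliminated.
Round 2: Kira 18, Noor 11, Sam 16. Noor eliminated.
Round 3: Kira 18, Sam 27. Sam has a majority (≥23).

Sam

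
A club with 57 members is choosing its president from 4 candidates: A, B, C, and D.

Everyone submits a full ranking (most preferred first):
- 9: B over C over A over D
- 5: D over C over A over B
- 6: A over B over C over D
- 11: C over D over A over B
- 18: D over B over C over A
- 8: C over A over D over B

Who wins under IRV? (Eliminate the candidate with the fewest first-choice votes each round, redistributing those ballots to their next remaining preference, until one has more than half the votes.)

Round 1: A 6, B 9, C 19, D 23. A eliminated.
Round 2: B 15, C 19, D 23. B eliminated.
Round 3: C 34, D 23. C has a majority (≥29).

C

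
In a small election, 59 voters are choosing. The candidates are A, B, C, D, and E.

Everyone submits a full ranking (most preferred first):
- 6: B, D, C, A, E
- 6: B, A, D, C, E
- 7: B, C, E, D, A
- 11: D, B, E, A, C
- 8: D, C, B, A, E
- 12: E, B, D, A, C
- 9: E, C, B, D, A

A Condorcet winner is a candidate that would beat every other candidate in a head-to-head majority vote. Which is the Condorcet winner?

B

B vs A: 59–0
B vs C: 42–17
B vs D: 40–19
B vs E: 38–21
B beats every other candidate.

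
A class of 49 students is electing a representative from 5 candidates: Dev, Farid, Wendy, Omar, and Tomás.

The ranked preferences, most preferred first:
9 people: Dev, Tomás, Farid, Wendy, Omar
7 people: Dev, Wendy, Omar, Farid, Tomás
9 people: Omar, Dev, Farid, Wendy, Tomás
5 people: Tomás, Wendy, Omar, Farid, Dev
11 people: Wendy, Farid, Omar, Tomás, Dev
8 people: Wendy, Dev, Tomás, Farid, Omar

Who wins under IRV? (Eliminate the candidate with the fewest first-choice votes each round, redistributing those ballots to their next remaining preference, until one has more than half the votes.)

Dev

Round 1: Dev 16, Farid 0, Wendy 19, Omar 9, Tomás 5. Farid eliminated.
Round 2: Dev 16, Wendy 19, Omar 9, Tomás 5. Tomás eliminated.
Round 3: Dev 16, Wendy 24, Omar 9. Omar eliminated.
Round 4: Dev 25, Wendy 24. Dev has a majority (≥25).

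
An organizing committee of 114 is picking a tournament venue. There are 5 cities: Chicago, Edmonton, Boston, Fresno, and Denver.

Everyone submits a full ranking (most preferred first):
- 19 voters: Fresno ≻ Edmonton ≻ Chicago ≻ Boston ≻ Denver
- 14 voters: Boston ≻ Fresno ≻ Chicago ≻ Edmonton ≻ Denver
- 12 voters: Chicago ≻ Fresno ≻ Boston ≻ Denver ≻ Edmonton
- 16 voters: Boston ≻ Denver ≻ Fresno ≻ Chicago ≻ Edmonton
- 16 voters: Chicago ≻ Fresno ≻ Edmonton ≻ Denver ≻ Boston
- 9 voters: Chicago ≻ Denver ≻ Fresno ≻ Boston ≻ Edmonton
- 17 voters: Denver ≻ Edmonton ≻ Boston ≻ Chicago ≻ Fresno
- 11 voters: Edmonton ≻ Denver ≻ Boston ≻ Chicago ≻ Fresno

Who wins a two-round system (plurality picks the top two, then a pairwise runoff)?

Boston

Round 1 first-place votes: Chicago 37, Edmonton 11, Boston 30, Fresno 19, Denver 17. Chicago and Boston advance.
Runoff: Chicago is ranked above Boston on 56 ballots, Boston above Chicago on 58.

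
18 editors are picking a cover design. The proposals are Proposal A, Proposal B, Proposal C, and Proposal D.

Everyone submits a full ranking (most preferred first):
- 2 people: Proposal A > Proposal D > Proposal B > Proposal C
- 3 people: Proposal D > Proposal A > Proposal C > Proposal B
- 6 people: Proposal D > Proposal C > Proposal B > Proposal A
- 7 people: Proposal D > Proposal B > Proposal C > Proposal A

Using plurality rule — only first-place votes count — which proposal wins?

Proposal D

First-place votes: Proposal A 2, Proposal B 0, Proposal C 0, Proposal D 16.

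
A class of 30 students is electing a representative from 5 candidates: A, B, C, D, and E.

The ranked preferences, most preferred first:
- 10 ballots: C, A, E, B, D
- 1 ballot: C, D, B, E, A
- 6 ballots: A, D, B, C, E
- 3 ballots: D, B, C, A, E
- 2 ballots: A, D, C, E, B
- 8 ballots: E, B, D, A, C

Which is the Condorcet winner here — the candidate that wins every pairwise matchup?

A vs B: 18–12
A vs C: 16–14
A vs D: 18–12
A vs E: 21–9
A beats every other candidate.

A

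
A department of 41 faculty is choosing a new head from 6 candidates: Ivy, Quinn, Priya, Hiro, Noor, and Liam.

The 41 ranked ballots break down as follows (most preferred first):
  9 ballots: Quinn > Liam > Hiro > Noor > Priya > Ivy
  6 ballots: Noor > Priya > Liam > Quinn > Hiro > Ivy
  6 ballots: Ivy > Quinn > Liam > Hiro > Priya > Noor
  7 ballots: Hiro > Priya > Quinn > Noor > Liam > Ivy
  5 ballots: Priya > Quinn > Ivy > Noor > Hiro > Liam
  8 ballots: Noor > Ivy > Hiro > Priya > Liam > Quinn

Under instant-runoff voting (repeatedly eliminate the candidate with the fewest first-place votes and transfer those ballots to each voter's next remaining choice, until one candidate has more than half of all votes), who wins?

Round 1: Ivy 6, Quinn 9, Priya 5, Hiro 7, Noor 14, Liam 0. Liam eliminated.
Round 2: Ivy 6, Quinn 9, Priya 5, Hiro 7, Noor 14. Priya eliminated.
Round 3: Ivy 6, Quinn 14, Hiro 7, Noor 14. Ivy eliminated.
Round 4: Quinn 20, Hiro 7, Noor 14. Hiro eliminated.
Round 5: Quinn 27, Noor 14. Quinn has a majority (≥21).

Quinn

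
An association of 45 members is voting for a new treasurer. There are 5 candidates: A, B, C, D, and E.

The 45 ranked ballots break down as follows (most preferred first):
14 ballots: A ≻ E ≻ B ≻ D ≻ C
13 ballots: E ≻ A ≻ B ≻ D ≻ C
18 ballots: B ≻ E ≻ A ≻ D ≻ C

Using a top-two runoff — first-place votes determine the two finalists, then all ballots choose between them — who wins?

Round 1 first-place votes: A 14, B 18, C 0, D 0, E 13. B and A advance.
Runoff: B is ranked above A on 18 ballots, A above B on 27.

A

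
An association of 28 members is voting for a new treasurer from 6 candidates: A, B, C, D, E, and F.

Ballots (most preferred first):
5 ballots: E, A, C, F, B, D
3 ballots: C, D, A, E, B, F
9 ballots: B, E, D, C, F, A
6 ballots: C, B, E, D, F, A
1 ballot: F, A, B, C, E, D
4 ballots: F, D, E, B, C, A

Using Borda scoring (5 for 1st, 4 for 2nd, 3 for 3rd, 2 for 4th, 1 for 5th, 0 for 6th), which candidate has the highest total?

E

A: 5×4 + 3×3 + 9×0 + 6×0 + 1×4 + 4×0 = 33
B: 5×1 + 3×1 + 9×5 + 6×4 + 1×3 + 4×2 = 88
C: 5×3 + 3×5 + 9×2 + 6×5 + 1×2 + 4×1 = 84
D: 5×0 + 3×4 + 9×3 + 6×2 + 1×0 + 4×4 = 67
E: 5×5 + 3×2 + 9×4 + 6×3 + 1×1 + 4×3 = 98
F: 5×2 + 3×0 + 9×1 + 6×1 + 1×5 + 4×5 = 50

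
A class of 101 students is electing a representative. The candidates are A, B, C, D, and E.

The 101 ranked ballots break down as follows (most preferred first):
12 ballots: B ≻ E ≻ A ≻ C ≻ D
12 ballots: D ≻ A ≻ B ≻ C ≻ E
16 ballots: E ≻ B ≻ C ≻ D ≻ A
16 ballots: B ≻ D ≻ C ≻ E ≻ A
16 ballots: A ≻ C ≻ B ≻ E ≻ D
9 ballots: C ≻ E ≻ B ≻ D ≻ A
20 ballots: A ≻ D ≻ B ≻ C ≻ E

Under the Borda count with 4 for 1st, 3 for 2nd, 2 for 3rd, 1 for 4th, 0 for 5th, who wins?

A: 12×2 + 12×3 + 16×0 + 16×0 + 16×4 + 9×0 + 20×4 = 204
B: 12×4 + 12×2 + 16×3 + 16×4 + 16×2 + 9×2 + 20×2 = 274
C: 12×1 + 12×1 + 16×2 + 16×2 + 16×3 + 9×4 + 20×1 = 192
D: 12×0 + 12×4 + 16×1 + 16×3 + 16×0 + 9×1 + 20×3 = 181
E: 12×3 + 12×0 + 16×4 + 16×1 + 16×1 + 9×3 + 20×0 = 159

B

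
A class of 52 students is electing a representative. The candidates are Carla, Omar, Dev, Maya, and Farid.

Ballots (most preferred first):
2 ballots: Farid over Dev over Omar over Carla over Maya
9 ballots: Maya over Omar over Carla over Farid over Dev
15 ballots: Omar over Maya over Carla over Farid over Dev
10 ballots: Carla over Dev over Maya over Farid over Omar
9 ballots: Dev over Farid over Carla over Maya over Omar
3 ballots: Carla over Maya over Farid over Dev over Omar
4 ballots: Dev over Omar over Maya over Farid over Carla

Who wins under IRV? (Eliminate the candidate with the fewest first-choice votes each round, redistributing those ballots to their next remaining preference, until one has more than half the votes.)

Round 1: Carla 13, Omar 15, Dev 13, Maya 9, Farid 2. Farid eliminated.
Round 2: Carla 13, Omar 15, Dev 15, Maya 9. Maya eliminated.
Round 3: Carla 13, Omar 24, Dev 15. Carla eliminated.
Round 4: Omar 24, Dev 28. Dev has a majority (≥27).

Dev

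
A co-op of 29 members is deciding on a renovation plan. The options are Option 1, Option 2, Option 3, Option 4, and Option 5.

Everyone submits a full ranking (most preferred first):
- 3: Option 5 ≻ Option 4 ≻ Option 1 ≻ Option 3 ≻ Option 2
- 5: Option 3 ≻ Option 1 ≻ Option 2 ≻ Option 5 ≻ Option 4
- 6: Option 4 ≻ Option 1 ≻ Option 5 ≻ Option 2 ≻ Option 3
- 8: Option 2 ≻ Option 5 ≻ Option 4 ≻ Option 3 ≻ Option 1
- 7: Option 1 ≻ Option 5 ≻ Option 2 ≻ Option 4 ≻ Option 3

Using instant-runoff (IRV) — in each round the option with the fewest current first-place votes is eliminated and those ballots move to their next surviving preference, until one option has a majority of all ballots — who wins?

Option 4

Round 1: Option 1 7, Option 2 8, Option 3 5, Option 4 6, Option 5 3. Option 5 eliminated.
Round 2: Option 1 7, Option 2 8, Option 3 5, Option 4 9. Option 3 eliminated.
Round 3: Option 1 12, Option 2 8, Option 4 9. Option 2 eliminated.
Round 4: Option 1 12, Option 4 17. Option 4 has a majority (≥15).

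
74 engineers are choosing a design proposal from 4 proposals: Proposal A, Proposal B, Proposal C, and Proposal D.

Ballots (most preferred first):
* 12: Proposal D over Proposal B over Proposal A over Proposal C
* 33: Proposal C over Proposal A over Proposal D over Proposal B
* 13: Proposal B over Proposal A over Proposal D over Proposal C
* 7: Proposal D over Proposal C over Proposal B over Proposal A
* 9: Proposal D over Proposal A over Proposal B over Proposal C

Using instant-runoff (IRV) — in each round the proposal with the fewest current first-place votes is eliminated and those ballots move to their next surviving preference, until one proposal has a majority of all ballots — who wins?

Round 1: Proposal A 0, Proposal B 13, Proposal C 33, Proposal D 28. Proposal A eliminated.
Round 2: Proposal B 13, Proposal C 33, Proposal D 28. Proposal B eliminated.
Round 3: Proposal C 33, Proposal D 41. Proposal D has a majority (≥38).

Proposal D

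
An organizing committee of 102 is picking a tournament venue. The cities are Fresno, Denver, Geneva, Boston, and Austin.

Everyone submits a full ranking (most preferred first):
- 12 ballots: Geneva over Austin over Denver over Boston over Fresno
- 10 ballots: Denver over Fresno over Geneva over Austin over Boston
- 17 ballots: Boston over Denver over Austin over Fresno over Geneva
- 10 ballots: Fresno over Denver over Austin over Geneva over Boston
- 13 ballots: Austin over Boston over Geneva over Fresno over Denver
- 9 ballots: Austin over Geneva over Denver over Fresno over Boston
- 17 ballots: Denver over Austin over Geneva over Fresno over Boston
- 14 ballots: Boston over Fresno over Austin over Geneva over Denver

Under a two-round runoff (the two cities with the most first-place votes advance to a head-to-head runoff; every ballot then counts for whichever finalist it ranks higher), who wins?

Denver

Round 1 first-place votes: Fresno 10, Denver 27, Geneva 12, Boston 31, Austin 22. Boston and Denver advance.
Runoff: Boston is ranked above Denver on 44 ballots, Denver above Boston on 58.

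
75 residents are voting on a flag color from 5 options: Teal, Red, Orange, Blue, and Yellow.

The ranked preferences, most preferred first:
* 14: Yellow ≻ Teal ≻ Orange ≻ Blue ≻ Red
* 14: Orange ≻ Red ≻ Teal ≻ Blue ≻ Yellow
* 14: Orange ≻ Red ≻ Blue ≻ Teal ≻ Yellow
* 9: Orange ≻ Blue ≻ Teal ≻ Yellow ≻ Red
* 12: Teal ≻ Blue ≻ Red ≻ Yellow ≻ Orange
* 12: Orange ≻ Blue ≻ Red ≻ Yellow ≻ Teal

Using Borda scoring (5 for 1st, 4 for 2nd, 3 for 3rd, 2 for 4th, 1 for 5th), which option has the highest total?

Orange

Teal: 14×4 + 14×3 + 14×2 + 9×3 + 12×5 + 12×1 = 225
Red: 14×1 + 14×4 + 14×4 + 9×1 + 12×3 + 12×3 = 207
Orange: 14×3 + 14×5 + 14×5 + 9×5 + 12×1 + 12×5 = 299
Blue: 14×2 + 14×2 + 14×3 + 9×4 + 12×4 + 12×4 = 230
Yellow: 14×5 + 14×1 + 14×1 + 9×2 + 12×2 + 12×2 = 164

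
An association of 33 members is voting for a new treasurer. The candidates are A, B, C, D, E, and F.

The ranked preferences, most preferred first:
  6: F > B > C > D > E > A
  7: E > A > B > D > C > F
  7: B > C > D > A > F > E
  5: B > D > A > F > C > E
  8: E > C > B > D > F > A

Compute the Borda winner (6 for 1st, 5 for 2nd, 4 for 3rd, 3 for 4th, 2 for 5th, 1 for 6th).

B

A: 6×1 + 7×5 + 7×3 + 5×4 + 8×1 = 90
B: 6×5 + 7×4 + 7×6 + 5×6 + 8×4 = 162
C: 6×4 + 7×2 + 7×5 + 5×2 + 8×5 = 123
D: 6×3 + 7×3 + 7×4 + 5×5 + 8×3 = 116
E: 6×2 + 7×6 + 7×1 + 5×1 + 8×6 = 114
F: 6×6 + 7×1 + 7×2 + 5×3 + 8×2 = 88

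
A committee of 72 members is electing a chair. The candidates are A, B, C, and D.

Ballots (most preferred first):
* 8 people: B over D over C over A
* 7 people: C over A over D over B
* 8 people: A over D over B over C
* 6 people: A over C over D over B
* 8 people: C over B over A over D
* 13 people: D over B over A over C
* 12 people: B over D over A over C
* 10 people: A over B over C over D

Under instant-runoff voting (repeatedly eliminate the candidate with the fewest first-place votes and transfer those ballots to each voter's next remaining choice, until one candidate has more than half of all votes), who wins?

Round 1: A 24, B 20, C 15, D 13. D eliminated.
Round 2: A 24, B 33, C 15. C eliminated.
Round 3: A 31, B 41. B has a majority (≥37).

B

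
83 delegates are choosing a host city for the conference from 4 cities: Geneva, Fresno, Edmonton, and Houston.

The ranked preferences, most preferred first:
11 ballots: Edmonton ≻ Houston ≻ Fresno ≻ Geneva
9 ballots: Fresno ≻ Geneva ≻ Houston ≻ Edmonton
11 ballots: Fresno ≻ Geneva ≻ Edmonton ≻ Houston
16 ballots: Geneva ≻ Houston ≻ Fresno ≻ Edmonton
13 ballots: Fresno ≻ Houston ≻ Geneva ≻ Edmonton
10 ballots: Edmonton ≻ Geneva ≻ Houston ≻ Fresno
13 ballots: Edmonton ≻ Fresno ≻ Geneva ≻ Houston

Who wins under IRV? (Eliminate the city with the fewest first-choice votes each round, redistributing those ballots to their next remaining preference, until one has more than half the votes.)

Round 1: Geneva 16, Fresno 33, Edmonton 34, Houston 0. Houston eliminated.
Round 2: Geneva 16, Fresno 33, Edmonton 34. Geneva eliminated.
Round 3: Fresno 49, Edmonton 34. Fresno has a majority (≥42).

Fresno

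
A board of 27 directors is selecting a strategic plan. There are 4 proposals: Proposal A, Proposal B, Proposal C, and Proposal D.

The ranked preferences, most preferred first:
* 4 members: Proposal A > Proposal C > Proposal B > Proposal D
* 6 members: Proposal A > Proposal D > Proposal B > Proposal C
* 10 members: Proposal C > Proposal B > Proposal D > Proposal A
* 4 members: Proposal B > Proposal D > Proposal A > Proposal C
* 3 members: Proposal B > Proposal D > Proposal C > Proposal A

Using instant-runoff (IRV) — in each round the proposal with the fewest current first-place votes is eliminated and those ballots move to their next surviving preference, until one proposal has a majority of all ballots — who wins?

Round 1: Proposal A 10, Proposal B 7, Proposal C 10, Proposal D 0. Proposal D eliminated.
Round 2: Proposal A 10, Proposal B 7, Proposal C 10. Proposal B eliminated.
Round 3: Proposal A 14, Proposal C 13. Proposal A has a majority (≥14).

Proposal A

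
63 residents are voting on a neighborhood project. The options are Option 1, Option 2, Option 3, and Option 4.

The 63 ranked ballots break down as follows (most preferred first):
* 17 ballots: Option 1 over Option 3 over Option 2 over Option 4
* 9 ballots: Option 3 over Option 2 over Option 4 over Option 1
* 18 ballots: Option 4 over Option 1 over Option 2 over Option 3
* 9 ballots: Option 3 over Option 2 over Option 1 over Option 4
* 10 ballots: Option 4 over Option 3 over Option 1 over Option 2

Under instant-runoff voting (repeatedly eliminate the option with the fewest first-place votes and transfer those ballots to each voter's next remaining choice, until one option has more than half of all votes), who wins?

Option 3

Round 1: Option 1 17, Option 2 0, Option 3 18, Option 4 28. Option 2 eliminated.
Round 2: Option 1 17, Option 3 18, Option 4 28. Option 1 eliminated.
Round 3: Option 3 35, Option 4 28. Option 3 has a majority (≥32).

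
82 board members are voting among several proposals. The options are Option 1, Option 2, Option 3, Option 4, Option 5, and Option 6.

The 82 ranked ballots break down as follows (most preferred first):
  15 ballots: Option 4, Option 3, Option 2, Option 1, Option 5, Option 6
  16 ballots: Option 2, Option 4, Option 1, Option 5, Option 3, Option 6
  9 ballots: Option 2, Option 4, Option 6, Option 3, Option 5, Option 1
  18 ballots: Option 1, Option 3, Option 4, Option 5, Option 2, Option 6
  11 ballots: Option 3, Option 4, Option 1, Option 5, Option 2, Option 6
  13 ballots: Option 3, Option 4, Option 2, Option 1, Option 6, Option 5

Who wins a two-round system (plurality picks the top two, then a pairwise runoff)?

Round 1 first-place votes: Option 1 18, Option 2 25, Option 3 24, Option 4 15, Option 5 0, Option 6 0. Option 2 and Option 3 advance.
Runoff: Option 2 is ranked above Option 3 on 25 ballots, Option 3 above Option 2 on 57.

Option 3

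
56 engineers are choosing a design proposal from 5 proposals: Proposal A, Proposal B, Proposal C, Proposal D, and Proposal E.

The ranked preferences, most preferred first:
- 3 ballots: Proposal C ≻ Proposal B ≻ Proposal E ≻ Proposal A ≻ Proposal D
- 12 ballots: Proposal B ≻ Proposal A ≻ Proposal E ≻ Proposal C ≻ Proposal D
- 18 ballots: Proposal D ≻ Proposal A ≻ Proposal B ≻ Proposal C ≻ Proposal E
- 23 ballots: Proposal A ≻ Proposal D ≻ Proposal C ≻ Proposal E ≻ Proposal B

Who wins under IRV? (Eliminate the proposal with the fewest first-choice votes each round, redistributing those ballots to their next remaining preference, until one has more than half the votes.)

Proposal A

Round 1: Proposal A 23, Proposal B 12, Proposal C 3, Proposal D 18, Proposal E 0. Proposal E eliminated.
Round 2: Proposal A 23, Proposal B 12, Proposal C 3, Proposal D 18. Proposal C eliminated.
Round 3: Proposal A 23, Proposal B 15, Proposal D 18. Proposal B eliminated.
Round 4: Proposal A 38, Proposal D 18. Proposal A has a majority (≥29).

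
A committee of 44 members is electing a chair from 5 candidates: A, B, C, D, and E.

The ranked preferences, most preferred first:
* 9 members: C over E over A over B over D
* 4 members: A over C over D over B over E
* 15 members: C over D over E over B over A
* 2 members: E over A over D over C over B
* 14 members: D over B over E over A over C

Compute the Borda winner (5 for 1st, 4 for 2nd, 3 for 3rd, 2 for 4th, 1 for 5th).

A: 9×3 + 4×5 + 15×1 + 2×4 + 14×2 = 98
B: 9×2 + 4×2 + 15×2 + 2×1 + 14×4 = 114
C: 9×5 + 4×4 + 15×5 + 2×2 + 14×1 = 154
D: 9×1 + 4×3 + 15×4 + 2×3 + 14×5 = 157
E: 9×4 + 4×1 + 15×3 + 2×5 + 14×3 = 137

D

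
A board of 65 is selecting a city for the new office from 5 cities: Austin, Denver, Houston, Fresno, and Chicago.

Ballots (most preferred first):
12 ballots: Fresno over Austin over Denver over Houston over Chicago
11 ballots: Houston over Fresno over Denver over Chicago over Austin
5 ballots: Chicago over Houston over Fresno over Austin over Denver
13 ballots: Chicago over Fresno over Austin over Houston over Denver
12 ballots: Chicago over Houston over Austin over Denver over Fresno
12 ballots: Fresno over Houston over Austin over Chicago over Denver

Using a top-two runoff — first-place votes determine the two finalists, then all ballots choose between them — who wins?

Fresno

Round 1 first-place votes: Austin 0, Denver 0, Houston 11, Fresno 24, Chicago 30. Chicago and Fresno advance.
Runoff: Chicago is ranked above Fresno on 30 ballots, Fresno above Chicago on 35.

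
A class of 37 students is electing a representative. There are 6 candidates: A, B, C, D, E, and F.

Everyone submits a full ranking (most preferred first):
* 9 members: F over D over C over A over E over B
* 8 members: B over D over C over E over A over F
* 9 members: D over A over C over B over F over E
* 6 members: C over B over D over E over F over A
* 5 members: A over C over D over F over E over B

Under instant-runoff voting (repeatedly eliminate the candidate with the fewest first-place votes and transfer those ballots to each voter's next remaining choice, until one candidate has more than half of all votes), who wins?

Round 1: A 5, B 8, C 6, D 9, E 0, F 9. E eliminated.
Round 2: A 5, B 8, C 6, D 9, F 9. A eliminated.
Round 3: B 8, C 11, D 9, F 9. B eliminated.
Round 4: C 11, D 17, F 9. F eliminated.
Round 5: C 11, D 26. D has a majority (≥19).

D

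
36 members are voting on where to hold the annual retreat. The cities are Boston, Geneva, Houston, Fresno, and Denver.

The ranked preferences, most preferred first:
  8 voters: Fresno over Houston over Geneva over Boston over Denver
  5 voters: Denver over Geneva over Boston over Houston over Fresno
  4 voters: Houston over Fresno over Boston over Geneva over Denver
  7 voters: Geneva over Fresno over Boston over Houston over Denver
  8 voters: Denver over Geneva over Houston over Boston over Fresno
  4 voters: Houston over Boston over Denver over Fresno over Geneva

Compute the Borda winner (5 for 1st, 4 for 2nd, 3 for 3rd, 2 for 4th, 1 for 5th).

Boston: 8×2 + 5×3 + 4×3 + 7×3 + 8×2 + 4×4 = 96
Geneva: 8×3 + 5×4 + 4×2 + 7×5 + 8×4 + 4×1 = 123
Houston: 8×4 + 5×2 + 4×5 + 7×2 + 8×3 + 4×5 = 120
Fresno: 8×5 + 5×1 + 4×4 + 7×4 + 8×1 + 4×2 = 105
Denver: 8×1 + 5×5 + 4×1 + 7×1 + 8×5 + 4×3 = 96

Geneva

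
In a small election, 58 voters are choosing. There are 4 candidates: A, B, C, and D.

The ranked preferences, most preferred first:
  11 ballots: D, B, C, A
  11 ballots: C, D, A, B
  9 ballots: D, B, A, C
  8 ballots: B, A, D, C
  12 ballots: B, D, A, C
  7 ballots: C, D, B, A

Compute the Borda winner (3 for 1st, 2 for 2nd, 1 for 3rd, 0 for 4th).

A: 11×0 + 11×1 + 9×1 + 8×2 + 12×1 + 7×0 = 48
B: 11×2 + 11×0 + 9×2 + 8×3 + 12×3 + 7×1 = 107
C: 11×1 + 11×3 + 9×0 + 8×0 + 12×0 + 7×3 = 65
D: 11×3 + 11×2 + 9×3 + 8×1 + 12×2 + 7×2 = 128

D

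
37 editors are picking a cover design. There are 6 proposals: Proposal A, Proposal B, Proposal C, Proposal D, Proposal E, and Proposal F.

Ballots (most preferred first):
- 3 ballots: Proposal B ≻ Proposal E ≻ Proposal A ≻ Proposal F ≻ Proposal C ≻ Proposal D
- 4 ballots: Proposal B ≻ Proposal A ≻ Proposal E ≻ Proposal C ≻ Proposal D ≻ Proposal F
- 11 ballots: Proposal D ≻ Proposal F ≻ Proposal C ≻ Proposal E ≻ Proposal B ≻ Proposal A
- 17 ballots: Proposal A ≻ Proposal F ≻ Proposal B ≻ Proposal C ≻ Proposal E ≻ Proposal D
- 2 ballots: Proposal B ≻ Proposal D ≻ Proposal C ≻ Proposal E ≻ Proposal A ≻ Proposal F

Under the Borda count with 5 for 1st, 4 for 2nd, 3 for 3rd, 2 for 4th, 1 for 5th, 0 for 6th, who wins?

Proposal A: 3×3 + 4×4 + 11×0 + 17×5 + 2×1 = 112
Proposal B: 3×5 + 4×5 + 11×1 + 17×3 + 2×5 = 107
Proposal C: 3×1 + 4×2 + 11×3 + 17×2 + 2×3 = 84
Proposal D: 3×0 + 4×1 + 11×5 + 17×0 + 2×4 = 67
Proposal E: 3×4 + 4×3 + 11×2 + 17×1 + 2×2 = 67
Proposal F: 3×2 + 4×0 + 11×4 + 17×4 + 2×0 = 118

Proposal F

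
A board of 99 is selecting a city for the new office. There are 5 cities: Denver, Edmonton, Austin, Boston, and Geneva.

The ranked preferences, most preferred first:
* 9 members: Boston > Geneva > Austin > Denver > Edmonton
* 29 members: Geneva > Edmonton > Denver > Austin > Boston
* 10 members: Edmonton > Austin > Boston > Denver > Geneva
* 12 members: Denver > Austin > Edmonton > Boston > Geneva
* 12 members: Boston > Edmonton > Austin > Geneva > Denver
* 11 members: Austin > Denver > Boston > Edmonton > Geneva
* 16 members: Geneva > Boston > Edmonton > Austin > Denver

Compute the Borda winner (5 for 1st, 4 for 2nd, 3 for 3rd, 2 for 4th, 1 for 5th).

Edmonton

Denver: 9×2 + 29×3 + 10×2 + 12×5 + 12×1 + 11×4 + 16×1 = 257
Edmonton: 9×1 + 29×4 + 10×5 + 12×3 + 12×4 + 11×2 + 16×3 = 329
Austin: 9×3 + 29×2 + 10×4 + 12×4 + 12×3 + 11×5 + 16×2 = 296
Boston: 9×5 + 29×1 + 10×3 + 12×2 + 12×5 + 11×3 + 16×4 = 285
Geneva: 9×4 + 29×5 + 10×1 + 12×1 + 12×2 + 11×1 + 16×5 = 318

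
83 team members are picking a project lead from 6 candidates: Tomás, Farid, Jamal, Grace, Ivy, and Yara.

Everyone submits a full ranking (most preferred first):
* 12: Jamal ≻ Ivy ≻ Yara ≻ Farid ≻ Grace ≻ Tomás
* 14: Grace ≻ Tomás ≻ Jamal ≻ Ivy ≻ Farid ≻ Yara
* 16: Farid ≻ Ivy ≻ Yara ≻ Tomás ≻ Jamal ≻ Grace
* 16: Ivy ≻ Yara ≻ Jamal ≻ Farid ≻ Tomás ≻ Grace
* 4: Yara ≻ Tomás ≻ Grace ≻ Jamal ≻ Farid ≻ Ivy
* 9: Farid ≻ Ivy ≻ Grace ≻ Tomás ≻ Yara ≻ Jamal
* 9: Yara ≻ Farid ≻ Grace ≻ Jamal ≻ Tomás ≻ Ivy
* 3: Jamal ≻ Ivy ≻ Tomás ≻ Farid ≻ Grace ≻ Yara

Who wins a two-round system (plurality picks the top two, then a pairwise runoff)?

Round 1 first-place votes: Tomás 0, Farid 25, Jamal 15, Grace 14, Ivy 16, Yara 13. Farid and Ivy advance.
Runoff: Farid is ranked above Ivy on 38 ballots, Ivy above Farid on 45.

Ivy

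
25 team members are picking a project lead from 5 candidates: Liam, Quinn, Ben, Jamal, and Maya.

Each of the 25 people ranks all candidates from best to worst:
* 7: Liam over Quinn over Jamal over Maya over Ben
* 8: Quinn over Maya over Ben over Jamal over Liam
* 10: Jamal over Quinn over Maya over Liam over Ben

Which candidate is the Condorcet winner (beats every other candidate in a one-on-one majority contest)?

Quinn vs Liam: 18–7
Quinn vs Ben: 25–0
Quinn vs Jamal: 15–10
Quinn vs Maya: 25–0
Quinn beats every other candidate.

Quinn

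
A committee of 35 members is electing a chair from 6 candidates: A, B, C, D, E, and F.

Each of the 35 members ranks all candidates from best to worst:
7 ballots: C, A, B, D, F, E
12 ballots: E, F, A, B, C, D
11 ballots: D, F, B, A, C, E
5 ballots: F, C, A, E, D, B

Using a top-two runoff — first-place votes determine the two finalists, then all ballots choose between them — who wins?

D

Round 1 first-place votes: A 0, B 0, C 7, D 11, E 12, F 5. E and D advance.
Runoff: E is ranked above D on 17 ballots, D above E on 18.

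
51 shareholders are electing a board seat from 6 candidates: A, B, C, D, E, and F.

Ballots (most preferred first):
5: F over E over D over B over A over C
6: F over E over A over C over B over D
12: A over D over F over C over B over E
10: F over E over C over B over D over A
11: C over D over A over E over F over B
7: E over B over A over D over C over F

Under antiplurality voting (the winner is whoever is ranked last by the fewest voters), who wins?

Last-place votes: A 10, B 11, C 5, D 6, E 12, F 7.

C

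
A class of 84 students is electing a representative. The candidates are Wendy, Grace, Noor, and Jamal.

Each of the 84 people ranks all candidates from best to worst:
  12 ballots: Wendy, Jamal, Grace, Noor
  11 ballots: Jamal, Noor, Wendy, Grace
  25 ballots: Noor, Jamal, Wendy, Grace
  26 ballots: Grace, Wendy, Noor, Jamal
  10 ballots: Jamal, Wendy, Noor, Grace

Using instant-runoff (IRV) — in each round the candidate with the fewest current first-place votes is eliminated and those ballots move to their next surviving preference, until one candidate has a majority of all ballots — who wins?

Jamal

Round 1: Wendy 12, Grace 26, Noor 25, Jamal 21. Wendy eliminated.
Round 2: Grace 26, Noor 25, Jamal 33. Noor eliminated.
Round 3: Grace 26, Jamal 58. Jamal has a majority (≥43).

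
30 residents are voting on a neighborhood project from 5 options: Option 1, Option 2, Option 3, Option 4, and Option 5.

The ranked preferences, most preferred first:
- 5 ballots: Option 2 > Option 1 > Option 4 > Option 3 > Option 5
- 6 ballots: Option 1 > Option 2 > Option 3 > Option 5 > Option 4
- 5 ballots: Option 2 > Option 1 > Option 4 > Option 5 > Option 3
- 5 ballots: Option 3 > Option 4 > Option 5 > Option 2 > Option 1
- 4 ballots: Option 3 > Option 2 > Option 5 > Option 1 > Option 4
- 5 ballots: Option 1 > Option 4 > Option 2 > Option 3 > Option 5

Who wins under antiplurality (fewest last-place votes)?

Option 2

Last-place votes: Option 1 5, Option 2 0, Option 3 5, Option 4 10, Option 5 10.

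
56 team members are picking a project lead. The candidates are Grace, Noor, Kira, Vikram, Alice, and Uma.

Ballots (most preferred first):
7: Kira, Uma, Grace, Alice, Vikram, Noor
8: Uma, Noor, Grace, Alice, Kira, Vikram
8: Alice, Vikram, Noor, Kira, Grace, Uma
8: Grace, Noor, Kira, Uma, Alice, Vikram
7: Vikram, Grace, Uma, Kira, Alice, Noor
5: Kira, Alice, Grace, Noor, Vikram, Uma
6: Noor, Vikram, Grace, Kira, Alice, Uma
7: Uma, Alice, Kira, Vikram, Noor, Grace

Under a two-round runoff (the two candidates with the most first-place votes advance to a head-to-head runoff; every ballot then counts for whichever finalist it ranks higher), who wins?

Round 1 first-place votes: Grace 8, Noor 6, Kira 12, Vikram 7, Alice 8, Uma 15. Uma and Kira advance.
Runoff: Uma is ranked above Kira on 22 ballots, Kira above Uma on 34.

Kira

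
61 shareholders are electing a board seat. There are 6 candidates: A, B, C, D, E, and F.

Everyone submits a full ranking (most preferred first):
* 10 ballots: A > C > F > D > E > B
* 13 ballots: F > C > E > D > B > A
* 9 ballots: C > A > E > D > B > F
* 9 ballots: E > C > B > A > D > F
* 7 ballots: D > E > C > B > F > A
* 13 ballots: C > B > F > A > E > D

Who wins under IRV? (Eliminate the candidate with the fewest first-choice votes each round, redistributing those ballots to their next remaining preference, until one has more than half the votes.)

Round 1: A 10, B 0, C 22, D 7, E 9, F 13. B eliminated.
Round 2: A 10, C 22, D 7, E 9, F 13. D eliminated.
Round 3: A 10, C 22, E 16, F 13. A eliminated.
Round 4: C 32, E 16, F 13. C has a majority (≥31).

C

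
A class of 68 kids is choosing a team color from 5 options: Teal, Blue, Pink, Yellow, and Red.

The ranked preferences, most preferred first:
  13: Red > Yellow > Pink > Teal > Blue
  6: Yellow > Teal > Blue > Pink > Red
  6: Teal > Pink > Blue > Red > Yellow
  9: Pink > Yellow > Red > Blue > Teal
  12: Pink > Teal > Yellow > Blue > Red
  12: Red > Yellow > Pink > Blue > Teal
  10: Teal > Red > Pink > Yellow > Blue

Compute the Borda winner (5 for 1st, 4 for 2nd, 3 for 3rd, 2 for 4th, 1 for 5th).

Pink

Teal: 13×2 + 6×4 + 6×5 + 9×1 + 12×4 + 12×1 + 10×5 = 199
Blue: 13×1 + 6×3 + 6×3 + 9×2 + 12×2 + 12×2 + 10×1 = 125
Pink: 13×3 + 6×2 + 6×4 + 9×5 + 12×5 + 12×3 + 10×3 = 246
Yellow: 13×4 + 6×5 + 6×1 + 9×4 + 12×3 + 12×4 + 10×2 = 228
Red: 13×5 + 6×1 + 6×2 + 9×3 + 12×1 + 12×5 + 10×4 = 222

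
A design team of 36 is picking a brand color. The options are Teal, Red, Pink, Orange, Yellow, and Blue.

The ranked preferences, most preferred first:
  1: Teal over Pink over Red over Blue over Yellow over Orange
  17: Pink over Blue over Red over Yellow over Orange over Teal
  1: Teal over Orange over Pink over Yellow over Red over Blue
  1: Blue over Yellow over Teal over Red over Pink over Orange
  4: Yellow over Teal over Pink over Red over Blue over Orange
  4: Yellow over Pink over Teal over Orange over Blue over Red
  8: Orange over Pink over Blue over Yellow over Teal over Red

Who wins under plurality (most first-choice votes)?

First-place votes: Teal 2, Red 0, Pink 17, Orange 8, Yellow 8, Blue 1.

Pink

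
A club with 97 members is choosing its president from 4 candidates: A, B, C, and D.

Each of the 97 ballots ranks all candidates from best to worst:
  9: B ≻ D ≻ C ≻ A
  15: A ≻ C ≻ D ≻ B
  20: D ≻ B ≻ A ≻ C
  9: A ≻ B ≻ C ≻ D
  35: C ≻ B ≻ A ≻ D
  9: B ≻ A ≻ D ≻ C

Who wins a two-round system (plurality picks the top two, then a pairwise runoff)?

Round 1 first-place votes: A 24, B 18, C 35, D 20. C and A advance.
Runoff: C is ranked above A on 44 ballots, A above C on 53.

A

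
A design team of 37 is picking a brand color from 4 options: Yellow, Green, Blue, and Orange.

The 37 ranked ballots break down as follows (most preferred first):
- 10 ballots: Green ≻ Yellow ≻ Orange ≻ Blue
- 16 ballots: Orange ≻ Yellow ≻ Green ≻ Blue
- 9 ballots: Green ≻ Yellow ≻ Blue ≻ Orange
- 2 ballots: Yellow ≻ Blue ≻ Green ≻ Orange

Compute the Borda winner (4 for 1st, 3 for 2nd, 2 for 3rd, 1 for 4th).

Yellow: 10×3 + 16×3 + 9×3 + 2×4 = 113
Green: 10×4 + 16×2 + 9×4 + 2×2 = 112
Blue: 10×1 + 16×1 + 9×2 + 2×3 = 50
Orange: 10×2 + 16×4 + 9×1 + 2×1 = 95

Yellow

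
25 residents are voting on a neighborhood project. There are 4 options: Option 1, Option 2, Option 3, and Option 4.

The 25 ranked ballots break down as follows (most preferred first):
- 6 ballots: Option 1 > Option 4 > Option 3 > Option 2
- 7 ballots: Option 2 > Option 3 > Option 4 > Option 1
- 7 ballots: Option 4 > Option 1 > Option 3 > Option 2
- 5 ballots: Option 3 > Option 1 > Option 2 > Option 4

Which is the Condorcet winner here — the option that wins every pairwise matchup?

Option 4

Option 4 vs Option 1: 14–11
Option 4 vs Option 2: 13–12
Option 4 vs Option 3: 13–12
Option 4 beats every other option.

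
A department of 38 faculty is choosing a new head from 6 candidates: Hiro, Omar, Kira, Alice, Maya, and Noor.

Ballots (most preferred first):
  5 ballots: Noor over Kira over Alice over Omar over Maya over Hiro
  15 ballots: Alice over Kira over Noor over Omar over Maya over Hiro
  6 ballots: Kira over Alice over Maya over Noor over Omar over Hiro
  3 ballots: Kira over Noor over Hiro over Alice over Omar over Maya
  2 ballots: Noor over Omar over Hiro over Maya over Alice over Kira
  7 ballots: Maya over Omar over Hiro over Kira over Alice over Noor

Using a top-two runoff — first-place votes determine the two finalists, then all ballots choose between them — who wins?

Kira

Round 1 first-place votes: Hiro 0, Omar 0, Kira 9, Alice 15, Maya 7, Noor 7. Alice and Kira advance.
Runoff: Alice is ranked above Kira on 17 ballots, Kira above Alice on 21.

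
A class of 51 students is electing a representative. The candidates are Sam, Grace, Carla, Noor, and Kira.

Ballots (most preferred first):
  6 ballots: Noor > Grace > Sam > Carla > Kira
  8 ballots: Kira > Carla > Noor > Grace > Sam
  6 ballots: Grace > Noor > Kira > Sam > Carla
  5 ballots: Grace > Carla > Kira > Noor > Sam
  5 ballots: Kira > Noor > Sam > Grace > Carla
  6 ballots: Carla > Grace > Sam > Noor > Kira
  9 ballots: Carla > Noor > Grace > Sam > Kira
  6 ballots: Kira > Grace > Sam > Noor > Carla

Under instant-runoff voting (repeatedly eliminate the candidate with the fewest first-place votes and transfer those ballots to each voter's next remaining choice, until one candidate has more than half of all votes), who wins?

Round 1: Sam 0, Grace 11, Carla 15, Noor 6, Kira 19. Sam eliminated.
Round 2: Grace 11, Carla 15, Noor 6, Kira 19. Noor eliminated.
Round 3: Grace 17, Carla 15, Kira 19. Carla eliminated.
Round 4: Grace 32, Kira 19. Grace has a majority (≥26).

Grace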